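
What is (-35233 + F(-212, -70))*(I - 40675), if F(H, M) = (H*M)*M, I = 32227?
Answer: 9073430784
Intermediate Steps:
F(H, M) = H*M²
(-35233 + F(-212, -70))*(I - 40675) = (-35233 - 212*(-70)²)*(32227 - 40675) = (-35233 - 212*4900)*(-8448) = (-35233 - 1038800)*(-8448) = -1074033*(-8448) = 9073430784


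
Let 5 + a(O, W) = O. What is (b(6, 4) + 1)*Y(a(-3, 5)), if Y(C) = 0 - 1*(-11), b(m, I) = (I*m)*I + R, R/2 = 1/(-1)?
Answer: 1045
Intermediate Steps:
a(O, W) = -5 + O
R = -2 (R = 2*(1/(-1)) = 2*(1*(-1)) = 2*(-1) = -2)
b(m, I) = -2 + m*I² (b(m, I) = (I*m)*I - 2 = m*I² - 2 = -2 + m*I²)
Y(C) = 11 (Y(C) = 0 + 11 = 11)
(b(6, 4) + 1)*Y(a(-3, 5)) = ((-2 + 6*4²) + 1)*11 = ((-2 + 6*16) + 1)*11 = ((-2 + 96) + 1)*11 = (94 + 1)*11 = 95*11 = 1045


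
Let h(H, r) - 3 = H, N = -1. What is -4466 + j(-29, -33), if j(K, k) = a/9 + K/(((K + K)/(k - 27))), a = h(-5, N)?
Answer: -40466/9 ≈ -4496.2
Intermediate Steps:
h(H, r) = 3 + H
a = -2 (a = 3 - 5 = -2)
j(K, k) = -247/18 + k/2 (j(K, k) = -2/9 + K/(((K + K)/(k - 27))) = -2*1/9 + K/(((2*K)/(-27 + k))) = -2/9 + K/((2*K/(-27 + k))) = -2/9 + K*((-27 + k)/(2*K)) = -2/9 + (-27/2 + k/2) = -247/18 + k/2)
-4466 + j(-29, -33) = -4466 + (-247/18 + (1/2)*(-33)) = -4466 + (-247/18 - 33/2) = -4466 - 272/9 = -40466/9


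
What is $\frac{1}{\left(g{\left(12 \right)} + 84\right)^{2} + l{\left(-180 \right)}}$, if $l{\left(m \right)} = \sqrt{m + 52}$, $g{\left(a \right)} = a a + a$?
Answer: $\frac{450}{25920001} - \frac{i \sqrt{2}}{414720016} \approx 1.7361 \cdot 10^{-5} - 3.41 \cdot 10^{-9} i$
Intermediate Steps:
$g{\left(a \right)} = a + a^{2}$ ($g{\left(a \right)} = a^{2} + a = a + a^{2}$)
$l{\left(m \right)} = \sqrt{52 + m}$
$\frac{1}{\left(g{\left(12 \right)} + 84\right)^{2} + l{\left(-180 \right)}} = \frac{1}{\left(12 \left(1 + 12\right) + 84\right)^{2} + \sqrt{52 - 180}} = \frac{1}{\left(12 \cdot 13 + 84\right)^{2} + \sqrt{-128}} = \frac{1}{\left(156 + 84\right)^{2} + 8 i \sqrt{2}} = \frac{1}{240^{2} + 8 i \sqrt{2}} = \frac{1}{57600 + 8 i \sqrt{2}}$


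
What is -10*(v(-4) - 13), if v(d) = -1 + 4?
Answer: 100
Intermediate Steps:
v(d) = 3
-10*(v(-4) - 13) = -10*(3 - 13) = -10*(-10) = 100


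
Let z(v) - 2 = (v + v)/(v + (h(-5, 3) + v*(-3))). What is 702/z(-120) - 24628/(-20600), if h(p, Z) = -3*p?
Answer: 3420607/5150 ≈ 664.20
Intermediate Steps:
z(v) = 2 + 2*v/(15 - 2*v) (z(v) = 2 + (v + v)/(v + (-3*(-5) + v*(-3))) = 2 + (2*v)/(v + (15 - 3*v)) = 2 + (2*v)/(15 - 2*v) = 2 + 2*v/(15 - 2*v))
702/z(-120) - 24628/(-20600) = 702/((2*(-15 - 120)/(-15 + 2*(-120)))) - 24628/(-20600) = 702/((2*(-135)/(-15 - 240))) - 24628*(-1/20600) = 702/((2*(-135)/(-255))) + 6157/5150 = 702/((2*(-1/255)*(-135))) + 6157/5150 = 702/(18/17) + 6157/5150 = 702*(17/18) + 6157/5150 = 663 + 6157/5150 = 3420607/5150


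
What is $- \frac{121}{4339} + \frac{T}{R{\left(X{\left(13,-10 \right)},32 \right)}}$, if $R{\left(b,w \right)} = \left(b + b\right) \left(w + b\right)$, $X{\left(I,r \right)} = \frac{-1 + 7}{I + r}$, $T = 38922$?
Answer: $\frac{84433051}{295052} \approx 286.16$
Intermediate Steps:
$X{\left(I,r \right)} = \frac{6}{I + r}$
$R{\left(b,w \right)} = 2 b \left(b + w\right)$
$- \frac{121}{4339} + \frac{T}{R{\left(X{\left(13,-10 \right)},32 \right)}} = - \frac{121}{4339} + \frac{38922}{2 \frac{6}{13 - 10} \left(\frac{6}{13 - 10} + 32\right)} = \left(-121\right) \frac{1}{4339} + \frac{38922}{2 \cdot \frac{6}{3} \left(\frac{6}{3} + 32\right)} = - \frac{121}{4339} + \frac{38922}{2 \cdot 6 \cdot \frac{1}{3} \left(6 \cdot \frac{1}{3} + 32\right)} = - \frac{121}{4339} + \frac{38922}{2 \cdot 2 \left(2 + 32\right)} = - \frac{121}{4339} + \frac{38922}{2 \cdot 2 \cdot 34} = - \frac{121}{4339} + \frac{38922}{136} = - \frac{121}{4339} + 38922 \cdot \frac{1}{136} = - \frac{121}{4339} + \frac{19461}{68} = \frac{84433051}{295052}$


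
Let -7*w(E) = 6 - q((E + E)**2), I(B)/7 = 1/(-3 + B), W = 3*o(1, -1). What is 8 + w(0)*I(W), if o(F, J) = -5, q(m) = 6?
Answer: 8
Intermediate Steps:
W = -15 (W = 3*(-5) = -15)
I(B) = 7/(-3 + B)
w(E) = 0 (w(E) = -(6 - 1*6)/7 = -(6 - 6)/7 = -1/7*0 = 0)
8 + w(0)*I(W) = 8 + 0*(7/(-3 - 15)) = 8 + 0*(7/(-18)) = 8 + 0*(7*(-1/18)) = 8 + 0*(-7/18) = 8 + 0 = 8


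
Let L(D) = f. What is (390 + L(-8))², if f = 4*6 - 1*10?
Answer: 163216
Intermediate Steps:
f = 14 (f = 24 - 10 = 14)
L(D) = 14
(390 + L(-8))² = (390 + 14)² = 404² = 163216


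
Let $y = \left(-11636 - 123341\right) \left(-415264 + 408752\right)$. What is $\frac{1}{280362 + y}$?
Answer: $\frac{1}{879250586} \approx 1.1373 \cdot 10^{-9}$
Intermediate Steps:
$y = 878970224$ ($y = \left(-134977\right) \left(-6512\right) = 878970224$)
$\frac{1}{280362 + y} = \frac{1}{280362 + 878970224} = \frac{1}{879250586}$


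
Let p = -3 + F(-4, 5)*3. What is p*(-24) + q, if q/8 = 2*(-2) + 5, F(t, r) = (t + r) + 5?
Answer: -352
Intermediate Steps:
F(t, r) = 5 + r + t (F(t, r) = (r + t) + 5 = 5 + r + t)
q = 8 (q = 8*(2*(-2) + 5) = 8*(-4 + 5) = 8*1 = 8)
p = 15 (p = -3 + (5 + 5 - 4)*3 = -3 + 6*3 = -3 + 18 = 15)
p*(-24) + q = 15*(-24) + 8 = -360 + 8 = -352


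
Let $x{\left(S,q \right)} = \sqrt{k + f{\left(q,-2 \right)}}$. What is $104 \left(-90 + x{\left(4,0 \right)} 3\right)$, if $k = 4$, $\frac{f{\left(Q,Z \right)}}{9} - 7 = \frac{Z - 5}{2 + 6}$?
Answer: $-9360 + 78 \sqrt{946} \approx -6960.9$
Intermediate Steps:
$f{\left(Q,Z \right)} = \frac{459}{8} + \frac{9 Z}{8}$ ($f{\left(Q,Z \right)} = 63 + 9 \frac{Z - 5}{2 + 6} = 63 + 9 \frac{-5 + Z}{8} = 63 + 9 \left(-5 + Z\right) \frac{1}{8} = 63 + 9 \left(- \frac{5}{8} + \frac{Z}{8}\right) = 63 + \left(- \frac{45}{8} + \frac{9 Z}{8}\right) = \frac{459}{8} + \frac{9 Z}{8}$)
$x{\left(S,q \right)} = \frac{\sqrt{946}}{4}$ ($x{\left(S,q \right)} = \sqrt{4 + \left(\frac{459}{8} + \frac{9}{8} \left(-2\right)\right)} = \sqrt{4 + \left(\frac{459}{8} - \frac{9}{4}\right)} = \sqrt{4 + \frac{441}{8}} = \sqrt{\frac{473}{8}} = \frac{\sqrt{946}}{4}$)
$104 \left(-90 + x{\left(4,0 \right)} 3\right) = 104 \left(-90 + \frac{\sqrt{946}}{4} \cdot 3\right) = 104 \left(-90 + \frac{3 \sqrt{946}}{4}\right) = -9360 + 78 \sqrt{946}$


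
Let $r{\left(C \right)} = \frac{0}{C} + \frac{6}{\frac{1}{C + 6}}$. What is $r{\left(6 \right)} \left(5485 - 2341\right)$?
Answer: $226368$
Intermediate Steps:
$r{\left(C \right)} = 36 + 6 C$ ($r{\left(C \right)} = 0 + \frac{6}{\frac{1}{6 + C}} = 0 + 6 \left(6 + C\right) = 0 + \left(36 + 6 C\right) = 36 + 6 C$)
$r{\left(6 \right)} \left(5485 - 2341\right) = \left(36 + 6 \cdot 6\right) \left(5485 - 2341\right) = \left(36 + 36\right) 3144 = 72 \cdot 3144 = 226368$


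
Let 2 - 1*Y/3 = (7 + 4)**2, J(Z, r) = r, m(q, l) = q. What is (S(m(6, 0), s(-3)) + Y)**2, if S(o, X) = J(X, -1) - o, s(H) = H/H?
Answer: 132496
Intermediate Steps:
s(H) = 1
Y = -357 (Y = 6 - 3*(7 + 4)**2 = 6 - 3*11**2 = 6 - 3*121 = 6 - 363 = -357)
S(o, X) = -1 - o
(S(m(6, 0), s(-3)) + Y)**2 = ((-1 - 1*6) - 357)**2 = ((-1 - 6) - 357)**2 = (-7 - 357)**2 = (-364)**2 = 132496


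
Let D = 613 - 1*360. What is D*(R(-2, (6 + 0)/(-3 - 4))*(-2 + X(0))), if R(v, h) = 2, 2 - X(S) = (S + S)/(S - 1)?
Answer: 0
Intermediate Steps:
X(S) = 2 - 2*S/(-1 + S) (X(S) = 2 - (S + S)/(S - 1) = 2 - 2*S/(-1 + S))
D = 253 (D = 613 - 360 = 253)
D*(R(-2, (6 + 0)/(-3 - 4))*(-2 + X(0))) = 253*(2*(-2 - 2/(-1 + 0))) = 253*(2*(-2 - 2/(-1))) = 253*(2*(-2 - 2*(-1))) = 253*(2*(-2 + 2)) = 253*(2*0) = 253*0 = 0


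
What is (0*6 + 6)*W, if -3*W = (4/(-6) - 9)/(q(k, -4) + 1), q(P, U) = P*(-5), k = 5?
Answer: -29/36 ≈ -0.80556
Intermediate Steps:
q(P, U) = -5*P
W = -29/216 (W = -(4/(-6) - 9)/(3*(-5*5 + 1)) = -(4*(-⅙) - 9)/(3*(-25 + 1)) = -(-⅔ - 9)/(3*(-24)) = -(-29)*(-1)/(9*24) = -⅓*29/72 = -29/216 ≈ -0.13426)
(0*6 + 6)*W = (0*6 + 6)*(-29/216) = (0 + 6)*(-29/216) = 6*(-29/216) = -29/36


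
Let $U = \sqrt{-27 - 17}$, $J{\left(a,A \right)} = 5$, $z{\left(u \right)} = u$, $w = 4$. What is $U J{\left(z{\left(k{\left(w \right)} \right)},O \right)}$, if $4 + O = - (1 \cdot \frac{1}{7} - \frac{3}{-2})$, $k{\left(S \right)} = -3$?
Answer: $10 i \sqrt{11} \approx 33.166 i$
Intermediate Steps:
$O = - \frac{79}{14}$ ($O = -4 - \left(1 \cdot \frac{1}{7} - \frac{3}{-2}\right) = -4 - \left(1 \cdot \frac{1}{7} - - \frac{3}{2}\right) = -4 - \left(\frac{1}{7} + \frac{3}{2}\right) = -4 - \frac{23}{14} = - \frac{79}{14} \approx -5.6429$)
$U = 2 i \sqrt{11}$ ($U = \sqrt{-44} = 2 i \sqrt{11} \approx 6.6332 i$)
$U J{\left(z{\left(k{\left(w \right)} \right)},O \right)} = 2 i \sqrt{11} \cdot 5 = 10 i \sqrt{11}$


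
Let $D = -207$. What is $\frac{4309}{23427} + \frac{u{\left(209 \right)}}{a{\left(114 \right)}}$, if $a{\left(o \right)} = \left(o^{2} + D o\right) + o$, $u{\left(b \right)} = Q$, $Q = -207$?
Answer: $\frac{2009}{9864} \approx 0.20367$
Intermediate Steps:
$u{\left(b \right)} = -207$
$a{\left(o \right)} = o^{2} - 206 o$ ($a{\left(o \right)} = \left(o^{2} - 207 o\right) + o = o^{2} - 206 o$)
$\frac{4309}{23427} + \frac{u{\left(209 \right)}}{a{\left(114 \right)}} = \frac{4309}{23427} - \frac{207}{114 \left(-206 + 114\right)} = 4309 \cdot \frac{1}{23427} - \frac{207}{114 \left(-92\right)} = \frac{4309}{23427} - \frac{207}{-10488} = \frac{4309}{23427} - - \frac{3}{152} = \frac{4309}{23427} + \frac{3}{152} = \frac{2009}{9864}$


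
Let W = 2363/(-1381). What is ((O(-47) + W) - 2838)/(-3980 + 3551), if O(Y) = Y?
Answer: 3986548/592449 ≈ 6.7289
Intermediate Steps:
W = -2363/1381 (W = 2363*(-1/1381) = -2363/1381 ≈ -1.7111)
((O(-47) + W) - 2838)/(-3980 + 3551) = ((-47 - 2363/1381) - 2838)/(-3980 + 3551) = (-67270/1381 - 2838)/(-429) = -3986548/1381*(-1/429) = 3986548/592449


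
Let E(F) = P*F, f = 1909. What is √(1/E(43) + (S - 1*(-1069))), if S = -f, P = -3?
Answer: I*√13978569/129 ≈ 28.983*I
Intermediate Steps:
E(F) = -3*F
S = -1909 (S = -1*1909 = -1909)
√(1/E(43) + (S - 1*(-1069))) = √(1/(-3*43) + (-1909 - 1*(-1069))) = √(1/(-129) + (-1909 + 1069)) = √(-1/129 - 840) = √(-108361/129) = I*√13978569/129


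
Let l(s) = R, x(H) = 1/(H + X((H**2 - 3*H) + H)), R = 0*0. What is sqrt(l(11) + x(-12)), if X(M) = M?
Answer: sqrt(39)/78 ≈ 0.080064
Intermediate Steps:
R = 0
x(H) = 1/(H**2 - H) (x(H) = 1/(H + ((H**2 - 3*H) + H)) = 1/(H + (H**2 - 2*H)) = 1/(H**2 - H))
l(s) = 0
sqrt(l(11) + x(-12)) = sqrt(0 + 1/((-12)*(-1 - 12))) = sqrt(0 - 1/12/(-13)) = sqrt(0 - 1/12*(-1/13)) = sqrt(0 + 1/156) = sqrt(1/156) = sqrt(39)/78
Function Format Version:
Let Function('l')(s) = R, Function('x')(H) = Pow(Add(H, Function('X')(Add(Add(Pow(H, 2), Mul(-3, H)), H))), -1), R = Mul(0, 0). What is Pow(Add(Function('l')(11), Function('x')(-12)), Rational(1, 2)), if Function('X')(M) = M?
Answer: Mul(Rational(1, 78), Pow(39, Rational(1, 2))) ≈ 0.080064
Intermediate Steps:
R = 0
Function('x')(H) = Pow(Add(Pow(H, 2), Mul(-1, H)), -1) (Function('x')(H) = Pow(Add(H, Add(Add(Pow(H, 2), Mul(-3, H)), H)), -1) = Pow(Add(H, Add(Pow(H, 2), Mul(-2, H))), -1) = Pow(Add(Pow(H, 2), Mul(-1, H)), -1))
Function('l')(s) = 0
Pow(Add(Function('l')(11), Function('x')(-12)), Rational(1, 2)) = Pow(Add(0, Mul(Pow(-12, -1), Pow(Add(-1, -12), -1))), Rational(1, 2)) = Pow(Add(0, Mul(Rational(-1, 12), Pow(-13, -1))), Rational(1, 2)) = Pow(Add(0, Mul(Rational(-1, 12), Rational(-1, 13))), Rational(1, 2)) = Pow(Add(0, Rational(1, 156)), Rational(1, 2)) = Pow(Rational(1, 156), Rational(1, 2)) = Mul(Rational(1, 78), Pow(39, Rational(1, 2)))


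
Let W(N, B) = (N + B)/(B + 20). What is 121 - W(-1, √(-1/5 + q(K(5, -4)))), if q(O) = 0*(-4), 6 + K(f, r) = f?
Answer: 80740/667 - 7*I*√5/667 ≈ 121.05 - 0.023467*I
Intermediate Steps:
K(f, r) = -6 + f
q(O) = 0
W(N, B) = (B + N)/(20 + B)
121 - W(-1, √(-1/5 + q(K(5, -4)))) = 121 - (√(-1/5 + 0) - 1)/(20 + √(-1/5 + 0)) = 121 - (√(-1*⅕ + 0) - 1)/(20 + √(-1*⅕ + 0)) = 121 - (√(-⅕ + 0) - 1)/(20 + √(-⅕ + 0)) = 121 - (√(-⅕) - 1)/(20 + √(-⅕)) = 121 - (I*√5/5 - 1)/(20 + I*√5/5) = 121 - (-1 + I*√5/5)/(20 + I*√5/5)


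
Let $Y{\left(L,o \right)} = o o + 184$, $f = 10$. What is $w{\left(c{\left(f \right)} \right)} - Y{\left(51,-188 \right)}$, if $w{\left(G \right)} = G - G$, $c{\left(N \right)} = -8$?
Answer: $-35528$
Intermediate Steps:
$Y{\left(L,o \right)} = 184 + o^{2}$ ($Y{\left(L,o \right)} = o^{2} + 184 = 184 + o^{2}$)
$w{\left(G \right)} = 0$
$w{\left(c{\left(f \right)} \right)} - Y{\left(51,-188 \right)} = 0 - \left(184 + \left(-188\right)^{2}\right) = 0 - \left(184 + 35344\right) = 0 - 35528 = -35528$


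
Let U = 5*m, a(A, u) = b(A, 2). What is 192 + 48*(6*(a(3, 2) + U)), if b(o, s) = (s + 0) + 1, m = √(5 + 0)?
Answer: 1056 + 1440*√5 ≈ 4275.9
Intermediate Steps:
m = √5 ≈ 2.2361
b(o, s) = 1 + s (b(o, s) = s + 1 = 1 + s)
a(A, u) = 3 (a(A, u) = 1 + 2 = 3)
U = 5*√5 ≈ 11.180
192 + 48*(6*(a(3, 2) + U)) = 192 + 48*(6*(3 + 5*√5)) = 192 + 48*(18 + 30*√5) = 192 + (864 + 1440*√5) = 1056 + 1440*√5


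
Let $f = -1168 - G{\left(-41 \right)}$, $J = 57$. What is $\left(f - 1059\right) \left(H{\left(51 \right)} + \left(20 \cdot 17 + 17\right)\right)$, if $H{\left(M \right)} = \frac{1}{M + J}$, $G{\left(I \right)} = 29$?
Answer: $- \frac{7248716}{9} \approx -8.0541 \cdot 10^{5}$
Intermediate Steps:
$H{\left(M \right)} = \frac{1}{57 + M}$ ($H{\left(M \right)} = \frac{1}{M + 57} = \frac{1}{57 + M}$)
$f = -1197$ ($f = -1168 - 29 = -1197$)
$\left(f - 1059\right) \left(H{\left(51 \right)} + \left(20 \cdot 17 + 17\right)\right) = \left(-1197 - 1059\right) \left(\frac{1}{57 + 51} + \left(20 \cdot 17 + 17\right)\right) = - 2256 \left(\frac{1}{108} + \left(340 + 17\right)\right) = - 2256 \left(\frac{1}{108} + 357\right) = \left(-2256\right) \frac{38557}{108} = - \frac{7248716}{9}$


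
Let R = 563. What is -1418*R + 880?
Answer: -797454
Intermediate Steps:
-1418*R + 880 = -1418*563 + 880 = -798334 + 880 = -797454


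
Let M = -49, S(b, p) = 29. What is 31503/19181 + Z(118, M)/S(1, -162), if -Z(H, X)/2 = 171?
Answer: -5646315/556249 ≈ -10.151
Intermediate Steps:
Z(H, X) = -342 (Z(H, X) = -2*171 = -342)
31503/19181 + Z(118, M)/S(1, -162) = 31503/19181 - 342/29 = -5646315/556249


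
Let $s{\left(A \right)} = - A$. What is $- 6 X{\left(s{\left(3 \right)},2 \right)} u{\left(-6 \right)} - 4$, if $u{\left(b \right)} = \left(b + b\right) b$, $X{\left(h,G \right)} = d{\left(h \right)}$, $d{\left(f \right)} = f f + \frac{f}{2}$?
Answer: $-3244$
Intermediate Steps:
$d{\left(f \right)} = f^{2} + \frac{f}{2}$ ($d{\left(f \right)} = f^{2} + f \frac{1}{2} = f^{2} + \frac{f}{2}$)
$X{\left(h,G \right)} = h \left(\frac{1}{2} + h\right)$
$u{\left(b \right)} = 2 b^{2}$ ($u{\left(b \right)} = 2 b b = 2 b^{2}$)
$- 6 X{\left(s{\left(3 \right)},2 \right)} u{\left(-6 \right)} - 4 = - 6 \left(-1\right) 3 \left(\frac{1}{2} - 3\right) 2 \left(-6\right)^{2} - 4 = - 6 \left(- 3 \left(\frac{1}{2} - 3\right)\right) 2 \cdot 36 - 4 = - 6 \left(\left(-3\right) \left(- \frac{5}{2}\right)\right) 72 - 4 = \left(-6\right) \frac{15}{2} \cdot 72 - 4 = \left(-45\right) 72 - 4 = -3240 - 4 = -3244$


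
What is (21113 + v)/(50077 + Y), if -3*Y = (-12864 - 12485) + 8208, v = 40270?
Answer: 184149/167372 ≈ 1.1002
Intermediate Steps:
Y = 17141/3 (Y = -((-12864 - 12485) + 8208)/3 = -(-25349 + 8208)/3 = -⅓*(-17141) = 17141/3 ≈ 5713.7)
(21113 + v)/(50077 + Y) = (21113 + 40270)/(50077 + 17141/3) = 61383/(167372/3) = 61383*(3/167372) = 184149/167372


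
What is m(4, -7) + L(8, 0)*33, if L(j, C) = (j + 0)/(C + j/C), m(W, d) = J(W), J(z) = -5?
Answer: -5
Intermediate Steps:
m(W, d) = -5
L(j, C) = j/(C + j/C)
m(4, -7) + L(8, 0)*33 = -5 + (0*8/(8 + 0²))*33 = -5 + (0*8/(8 + 0))*33 = -5 + (0*8/8)*33 = -5 + (0*8*(⅛))*33 = -5 + 0*33 = -5 + 0 = -5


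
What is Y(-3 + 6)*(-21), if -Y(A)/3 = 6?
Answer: 378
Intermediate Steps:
Y(A) = -18 (Y(A) = -3*6 = -18)
Y(-3 + 6)*(-21) = -18*(-21) = 378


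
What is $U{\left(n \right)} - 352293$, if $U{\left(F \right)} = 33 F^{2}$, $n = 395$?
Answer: $4796532$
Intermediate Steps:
$U{\left(n \right)} - 352293 = 33 \cdot 395^{2} - 352293 = 33 \cdot 156025 - 352293 = 5148825 - 352293 = 4796532$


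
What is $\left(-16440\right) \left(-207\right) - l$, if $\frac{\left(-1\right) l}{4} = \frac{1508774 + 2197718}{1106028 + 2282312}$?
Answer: $\frac{2882701728292}{847085} \approx 3.4031 \cdot 10^{6}$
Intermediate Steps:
$l = - \frac{3706492}{847085}$ ($l = - 4 \frac{1508774 + 2197718}{1106028 + 2282312} = - 4 \cdot \frac{3706492}{3388340} = - 4 \cdot 3706492 \cdot \frac{1}{3388340} = \left(-4\right) \frac{926623}{847085} = - \frac{3706492}{847085} \approx -4.3756$)
$\left(-16440\right) \left(-207\right) - l = \left(-16440\right) \left(-207\right) - - \frac{3706492}{847085} = 3403080 + \frac{3706492}{847085} = \frac{2882701728292}{847085}$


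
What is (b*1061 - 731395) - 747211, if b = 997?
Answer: -420789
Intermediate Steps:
(b*1061 - 731395) - 747211 = (997*1061 - 731395) - 747211 = (1057817 - 731395) - 747211 = 326422 - 747211 = -420789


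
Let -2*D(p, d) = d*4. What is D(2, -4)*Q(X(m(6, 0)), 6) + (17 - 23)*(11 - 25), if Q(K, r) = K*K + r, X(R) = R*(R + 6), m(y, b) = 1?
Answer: 524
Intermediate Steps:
D(p, d) = -2*d (D(p, d) = -d*4/2 = -2*d)
X(R) = R*(6 + R)
Q(K, r) = r + K**2 (Q(K, r) = K**2 + r = r + K**2)
D(2, -4)*Q(X(m(6, 0)), 6) + (17 - 23)*(11 - 25) = (-2*(-4))*(6 + (1*(6 + 1))**2) + (17 - 23)*(11 - 25) = 8*(6 + (1*7)**2) - 6*(-14) = 8*(6 + 7**2) + 84 = 8*(6 + 49) + 84 = 8*55 + 84 = 440 + 84 = 524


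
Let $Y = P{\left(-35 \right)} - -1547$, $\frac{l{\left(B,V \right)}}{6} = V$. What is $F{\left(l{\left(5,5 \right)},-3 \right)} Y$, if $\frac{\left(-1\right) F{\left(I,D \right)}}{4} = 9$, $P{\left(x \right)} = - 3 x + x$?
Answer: $-58212$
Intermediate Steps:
$l{\left(B,V \right)} = 6 V$
$P{\left(x \right)} = - 2 x$
$F{\left(I,D \right)} = -36$ ($F{\left(I,D \right)} = \left(-4\right) 9 = -36$)
$Y = 1617$ ($Y = \left(-2\right) \left(-35\right) - -1547 = 70 + 1547 = 1617$)
$F{\left(l{\left(5,5 \right)},-3 \right)} Y = \left(-36\right) 1617 = -58212$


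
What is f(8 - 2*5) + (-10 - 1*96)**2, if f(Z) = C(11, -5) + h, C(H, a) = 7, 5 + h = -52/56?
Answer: 157319/14 ≈ 11237.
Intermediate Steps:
h = -83/14 (h = -5 - 52/56 = -5 - 52*1/56 = -5 - 13/14 = -83/14 ≈ -5.9286)
f(Z) = 15/14 (f(Z) = 7 - 83/14 = 15/14)
f(8 - 2*5) + (-10 - 1*96)**2 = 15/14 + (-10 - 1*96)**2 = 15/14 + (-10 - 96)**2 = 15/14 + (-106)**2 = 15/14 + 11236 = 157319/14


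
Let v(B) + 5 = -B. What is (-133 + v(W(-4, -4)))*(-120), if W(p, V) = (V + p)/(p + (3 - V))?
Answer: 16240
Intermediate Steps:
W(p, V) = (V + p)/(3 + p - V)
v(B) = -5 - B
(-133 + v(W(-4, -4)))*(-120) = (-133 + (-5 - (-4 - 4)/(3 - 4 - 1*(-4))))*(-120) = (-133 + (-5 - (-8)/(3 - 4 + 4)))*(-120) = (-133 + (-5 - (-8)/3))*(-120) = (-133 + (-5 - 1*(-8/3)))*(-120) = (-133 + (-5 + 8/3))*(-120) = (-133 - 7/3)*(-120) = -406/3*(-120) = 16240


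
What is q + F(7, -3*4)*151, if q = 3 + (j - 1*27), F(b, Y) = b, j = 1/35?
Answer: 36156/35 ≈ 1033.0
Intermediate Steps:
j = 1/35 ≈ 0.028571
q = -839/35 (q = 3 + (1/35 - 1*27) = 3 + (1/35 - 27) = 3 - 944/35 = -839/35 ≈ -23.971)
q + F(7, -3*4)*151 = -839/35 + 7*151 = -839/35 + 1057 = 36156/35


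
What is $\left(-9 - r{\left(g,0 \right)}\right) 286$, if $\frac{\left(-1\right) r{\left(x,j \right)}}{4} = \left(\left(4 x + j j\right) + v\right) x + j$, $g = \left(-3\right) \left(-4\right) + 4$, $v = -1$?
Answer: $1150578$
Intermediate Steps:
$g = 16$ ($g = 12 + 4 = 16$)
$r{\left(x,j \right)} = - 4 j - 4 x \left(-1 + j^{2} + 4 x\right)$ ($r{\left(x,j \right)} = - 4 \left(\left(\left(4 x + j j\right) - 1\right) x + j\right) = - 4 \left(\left(\left(4 x + j^{2}\right) - 1\right) x + j\right) = - 4 \left(\left(\left(j^{2} + 4 x\right) - 1\right) x + j\right) = - 4 \left(\left(-1 + j^{2} + 4 x\right) x + j\right) = - 4 \left(x \left(-1 + j^{2} + 4 x\right) + j\right) = - 4 \left(j + x \left(-1 + j^{2} + 4 x\right)\right) = - 4 j - 4 x \left(-1 + j^{2} + 4 x\right)$)
$\left(-9 - r{\left(g,0 \right)}\right) 286 = \left(-9 - \left(- 16 \cdot 16^{2} - 0 + 4 \cdot 16 - 64 \cdot 0^{2}\right)\right) 286 = \left(-9 - \left(\left(-16\right) 256 + 0 + 64 - 64 \cdot 0\right)\right) 286 = \left(-9 - \left(-4096 + 0 + 64 + 0\right)\right) 286 = \left(-9 - -4032\right) 286 = \left(-9 + 4032\right) 286 = 4023 \cdot 286 = 1150578$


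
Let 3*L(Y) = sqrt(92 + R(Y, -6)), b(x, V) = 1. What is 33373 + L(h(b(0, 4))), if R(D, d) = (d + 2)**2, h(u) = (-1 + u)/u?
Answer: 33373 + 2*sqrt(3) ≈ 33376.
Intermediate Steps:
h(u) = (-1 + u)/u
R(D, d) = (2 + d)**2
L(Y) = 2*sqrt(3) (L(Y) = sqrt(92 + (2 - 6)**2)/3 = sqrt(92 + (-4)**2)/3 = sqrt(92 + 16)/3 = sqrt(108)/3 = (6*sqrt(3))/3 = 2*sqrt(3))
33373 + L(h(b(0, 4))) = 33373 + 2*sqrt(3)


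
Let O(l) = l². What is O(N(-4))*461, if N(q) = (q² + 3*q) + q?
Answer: 0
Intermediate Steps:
N(q) = q² + 4*q
O(N(-4))*461 = (-4*(4 - 4))²*461 = (-4*0)²*461 = 0²*461 = 0*461 = 0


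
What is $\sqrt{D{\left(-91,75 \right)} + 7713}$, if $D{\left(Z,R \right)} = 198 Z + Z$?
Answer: $2 i \sqrt{2599} \approx 101.96 i$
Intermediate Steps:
$D{\left(Z,R \right)} = 199 Z$
$\sqrt{D{\left(-91,75 \right)} + 7713} = \sqrt{199 \left(-91\right) + 7713} = \sqrt{-18109 + 7713} = \sqrt{-10396} = 2 i \sqrt{2599}$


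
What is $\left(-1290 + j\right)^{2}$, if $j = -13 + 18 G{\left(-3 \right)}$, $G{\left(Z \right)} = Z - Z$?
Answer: $1697809$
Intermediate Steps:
$G{\left(Z \right)} = 0$
$j = -13$ ($j = -13 + 18 \cdot 0 = -13 + 0 = -13$)
$\left(-1290 + j\right)^{2} = \left(-1290 - 13\right)^{2} = \left(-1303\right)^{2} = 1697809$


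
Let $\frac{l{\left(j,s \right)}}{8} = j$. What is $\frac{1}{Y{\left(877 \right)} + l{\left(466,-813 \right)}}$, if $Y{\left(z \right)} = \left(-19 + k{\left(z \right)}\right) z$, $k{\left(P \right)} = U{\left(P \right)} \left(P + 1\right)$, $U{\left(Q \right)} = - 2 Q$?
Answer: $- \frac{1}{1350603459} \approx -7.4041 \cdot 10^{-10}$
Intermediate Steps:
$l{\left(j,s \right)} = 8 j$
$k{\left(P \right)} = - 2 P \left(1 + P\right)$ ($k{\left(P \right)} = - 2 P \left(P + 1\right) = - 2 P \left(1 + P\right)$)
$Y{\left(z \right)} = z \left(-19 - 2 z \left(1 + z\right)\right)$ ($Y{\left(z \right)} = \left(-19 - 2 z \left(1 + z\right)\right) z = z \left(-19 - 2 z \left(1 + z\right)\right)$)
$\frac{1}{Y{\left(877 \right)} + l{\left(466,-813 \right)}} = \frac{1}{877 \left(-19 - 1754 \left(1 + 877\right)\right) + 8 \cdot 466} = \frac{1}{877 \left(-19 - 1754 \cdot 878\right) + 3728} = \frac{1}{877 \left(-19 - 1540012\right) + 3728} = \frac{1}{877 \left(-1540031\right) + 3728} = \frac{1}{-1350607187 + 3728} = \frac{1}{-1350603459} = - \frac{1}{1350603459}$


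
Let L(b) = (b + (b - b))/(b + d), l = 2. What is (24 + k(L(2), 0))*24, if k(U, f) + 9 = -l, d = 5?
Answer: 312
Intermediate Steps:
L(b) = b/(5 + b) (L(b) = (b + (b - b))/(b + 5) = (b + 0)/(5 + b) = b/(5 + b))
k(U, f) = -11 (k(U, f) = -9 - 1*2 = -9 - 2 = -11)
(24 + k(L(2), 0))*24 = (24 - 11)*24 = 13*24 = 312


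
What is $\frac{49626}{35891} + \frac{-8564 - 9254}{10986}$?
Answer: $- \frac{47157301}{197149263} \approx -0.2392$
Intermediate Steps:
$\frac{49626}{35891} + \frac{-8564 - 9254}{10986} = 49626 \cdot \frac{1}{35891} + \left(-8564 - 9254\right) \frac{1}{10986} = \frac{49626}{35891} - \frac{8909}{5493} = - \frac{47157301}{197149263}$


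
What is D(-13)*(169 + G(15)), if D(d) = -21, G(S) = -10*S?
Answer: -399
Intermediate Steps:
D(-13)*(169 + G(15)) = -21*(169 - 10*15) = -21*(169 - 150) = -21*19 = -399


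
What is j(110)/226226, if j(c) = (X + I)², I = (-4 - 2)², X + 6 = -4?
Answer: 26/8701 ≈ 0.0029882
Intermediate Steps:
X = -10 (X = -6 - 4 = -10)
I = 36 (I = (-6)² = 36)
j(c) = 676 (j(c) = (-10 + 36)² = 26² = 676)
j(110)/226226 = 676/226226 = 676*(1/226226) = 26/8701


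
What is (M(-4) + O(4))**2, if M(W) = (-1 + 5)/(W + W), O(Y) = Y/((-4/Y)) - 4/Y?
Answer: 121/4 ≈ 30.250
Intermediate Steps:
O(Y) = -4/Y - Y**2/4 (O(Y) = Y*(-Y/4) - 4/Y = -Y**2/4 - 4/Y = -4/Y - Y**2/4)
M(W) = 2/W (M(W) = 4/((2*W)) = 4*(1/(2*W)) = 2/W)
(M(-4) + O(4))**2 = (2/(-4) + (1/4)*(-16 - 1*4**3)/4)**2 = (2*(-1/4) + (1/4)*(1/4)*(-16 - 1*64))**2 = (-1/2 + (1/4)*(1/4)*(-16 - 64))**2 = (-1/2 + (1/4)*(1/4)*(-80))**2 = (-1/2 - 5)**2 = (-11/2)**2 = 121/4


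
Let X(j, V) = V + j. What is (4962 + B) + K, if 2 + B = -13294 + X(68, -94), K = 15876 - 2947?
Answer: 4569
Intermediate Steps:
K = 12929
B = -13322 (B = -2 + (-13294 + (-94 + 68)) = -2 + (-13294 - 26) = -2 - 13320 = -13322)
(4962 + B) + K = (4962 - 13322) + 12929 = -8360 + 12929 = 4569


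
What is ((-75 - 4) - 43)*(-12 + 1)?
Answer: 1342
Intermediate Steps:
((-75 - 4) - 43)*(-12 + 1) = (-79 - 43)*(-11) = -122*(-11) = 1342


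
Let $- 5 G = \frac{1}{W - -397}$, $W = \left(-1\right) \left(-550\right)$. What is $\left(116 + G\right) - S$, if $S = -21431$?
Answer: $\frac{102025044}{4735} \approx 21547.0$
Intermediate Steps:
$W = 550$
$G = - \frac{1}{4735}$ ($G = - \frac{1}{5 \left(550 - -397\right)} = - \frac{1}{5 \left(550 + 397\right)} = - \frac{1}{5 \cdot 947} = \left(- \frac{1}{5}\right) \frac{1}{947} = - \frac{1}{4735} \approx -0.00021119$)
$\left(116 + G\right) - S = \left(116 - \frac{1}{4735}\right) - -21431 = \frac{549259}{4735} + 21431 = \frac{102025044}{4735}$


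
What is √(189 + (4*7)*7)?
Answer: √385 ≈ 19.621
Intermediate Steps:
√(189 + (4*7)*7) = √(189 + 28*7) = √(189 + 196) = √385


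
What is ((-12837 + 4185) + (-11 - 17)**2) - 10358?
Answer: -18226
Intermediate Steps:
((-12837 + 4185) + (-11 - 17)**2) - 10358 = (-8652 + (-28)**2) - 10358 = (-8652 + 784) - 10358 = -7868 - 10358 = -18226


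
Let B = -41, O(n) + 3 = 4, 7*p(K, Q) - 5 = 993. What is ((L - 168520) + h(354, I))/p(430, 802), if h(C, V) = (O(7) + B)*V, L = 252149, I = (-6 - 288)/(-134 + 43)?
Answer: 7598479/12974 ≈ 585.67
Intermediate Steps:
p(K, Q) = 998/7 (p(K, Q) = 5/7 + (⅐)*993 = 5/7 + 993/7 = 998/7)
O(n) = 1 (O(n) = -3 + 4 = 1)
I = 42/13 (I = -294/(-91) = -294*(-1/91) = 42/13 ≈ 3.2308)
h(C, V) = -40*V (h(C, V) = (1 - 41)*V = -40*V)
((L - 168520) + h(354, I))/p(430, 802) = ((252149 - 168520) - 40*42/13)/(998/7) = (83629 - 1680/13)*(7/998) = (1085497/13)*(7/998) = 7598479/12974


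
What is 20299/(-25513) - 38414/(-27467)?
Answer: 422503749/700765571 ≈ 0.60292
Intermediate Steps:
20299/(-25513) - 38414/(-27467) = 20299*(-1/25513) - 38414*(-1/27467) = -20299/25513 + 38414/27467 = 422503749/700765571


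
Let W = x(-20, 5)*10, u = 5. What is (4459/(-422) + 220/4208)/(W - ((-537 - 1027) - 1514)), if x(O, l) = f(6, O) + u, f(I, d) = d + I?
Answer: -777943/221084112 ≈ -0.0035188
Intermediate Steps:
f(I, d) = I + d
x(O, l) = 11 + O (x(O, l) = (6 + O) + 5 = 11 + O)
W = -90 (W = (11 - 20)*10 = -9*10 = -90)
(4459/(-422) + 220/4208)/(W - ((-537 - 1027) - 1514)) = (4459/(-422) + 220/4208)/(-90 - ((-537 - 1027) - 1514)) = (4459*(-1/422) + 220*(1/4208))/(-90 - (-1564 - 1514)) = (-4459/422 + 55/1052)/(-90 - 1*(-3078)) = -2333829/(221972*(-90 + 3078)) = -2333829/221972/2988 = -2333829/221972*1/2988 = -777943/221084112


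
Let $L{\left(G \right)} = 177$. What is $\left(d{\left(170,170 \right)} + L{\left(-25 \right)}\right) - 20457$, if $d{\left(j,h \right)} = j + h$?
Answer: $-19940$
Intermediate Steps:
$d{\left(j,h \right)} = h + j$
$\left(d{\left(170,170 \right)} + L{\left(-25 \right)}\right) - 20457 = \left(\left(170 + 170\right) + 177\right) - 20457 = \left(340 + 177\right) - 20457 = 517 - 20457 = -19940$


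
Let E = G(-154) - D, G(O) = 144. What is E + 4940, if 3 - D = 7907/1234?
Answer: 6277861/1234 ≈ 5087.4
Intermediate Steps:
D = -4205/1234 (D = 3 - 7907/1234 = -4205/1234 ≈ -3.4076)
E = 181901/1234 (E = 144 - 1*(-4205/1234) = 144 + 4205/1234 = 181901/1234 ≈ 147.41)
E + 4940 = 181901/1234 + 4940 = 6277861/1234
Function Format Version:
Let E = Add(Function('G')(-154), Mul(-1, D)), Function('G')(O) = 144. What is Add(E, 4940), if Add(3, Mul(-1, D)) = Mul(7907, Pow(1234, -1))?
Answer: Rational(6277861, 1234) ≈ 5087.4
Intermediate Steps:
D = Rational(-4205, 1234) (D = Add(3, Mul(-1, Mul(7907, Pow(1234, -1)))) = Add(3, Mul(-1, Mul(7907, Rational(1, 1234)))) = Add(3, Mul(-1, Rational(7907, 1234))) = Add(3, Rational(-7907, 1234)) = Rational(-4205, 1234) ≈ -3.4076)
E = Rational(181901, 1234) (E = Add(144, Mul(-1, Rational(-4205, 1234))) = Add(144, Rational(4205, 1234)) = Rational(181901, 1234) ≈ 147.41)
Add(E, 4940) = Add(Rational(181901, 1234), 4940) = Rational(6277861, 1234)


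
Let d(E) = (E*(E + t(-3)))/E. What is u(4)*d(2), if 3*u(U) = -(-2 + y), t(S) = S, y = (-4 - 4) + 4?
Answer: -2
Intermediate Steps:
y = -4 (y = -8 + 4 = -4)
d(E) = -3 + E (d(E) = (E*(E - 3))/E = (E*(-3 + E))/E = -3 + E)
u(U) = 2 (u(U) = (-(-2 - 4))/3 = (-1*(-6))/3 = (⅓)*6 = 2)
u(4)*d(2) = 2*(-3 + 2) = 2*(-1) = -2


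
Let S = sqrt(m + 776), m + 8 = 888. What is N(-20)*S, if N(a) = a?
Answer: -120*sqrt(46) ≈ -813.88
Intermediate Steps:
m = 880 (m = -8 + 888 = 880)
S = 6*sqrt(46) (S = sqrt(880 + 776) = sqrt(1656) = 6*sqrt(46) ≈ 40.694)
N(-20)*S = -120*sqrt(46)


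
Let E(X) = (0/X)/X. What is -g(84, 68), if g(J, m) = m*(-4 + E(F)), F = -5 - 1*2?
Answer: 272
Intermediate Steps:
F = -7 (F = -5 - 2 = -7)
E(X) = 0 (E(X) = 0/X = 0)
g(J, m) = -4*m (g(J, m) = m*(-4 + 0) = m*(-4) = -4*m)
-g(84, 68) = -(-4)*68 = -1*(-272) = 272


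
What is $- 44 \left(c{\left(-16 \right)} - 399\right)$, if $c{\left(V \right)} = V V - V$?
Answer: $5588$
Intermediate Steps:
$c{\left(V \right)} = V^{2} - V$
$- 44 \left(c{\left(-16 \right)} - 399\right) = - 44 \left(- 16 \left(-1 - 16\right) - 399\right) = - 44 \left(\left(-16\right) \left(-17\right) - 399\right) = - 44 \left(272 - 399\right) = \left(-44\right) \left(-127\right) = 5588$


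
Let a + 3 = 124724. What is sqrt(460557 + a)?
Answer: sqrt(585278) ≈ 765.03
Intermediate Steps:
a = 124721 (a = -3 + 124724 = 124721)
sqrt(460557 + a) = sqrt(460557 + 124721) = sqrt(585278)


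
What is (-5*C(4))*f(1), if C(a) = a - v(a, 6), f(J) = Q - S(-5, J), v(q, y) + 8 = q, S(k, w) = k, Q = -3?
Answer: -80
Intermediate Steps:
v(q, y) = -8 + q
f(J) = 2 (f(J) = -3 - 1*(-5) = -3 + 5 = 2)
C(a) = 8 (C(a) = a - (-8 + a) = a + (8 - a) = 8)
(-5*C(4))*f(1) = -5*8*2 = -40*2 = -80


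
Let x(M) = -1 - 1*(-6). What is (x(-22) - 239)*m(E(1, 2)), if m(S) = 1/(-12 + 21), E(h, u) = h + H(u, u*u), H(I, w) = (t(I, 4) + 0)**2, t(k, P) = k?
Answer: -26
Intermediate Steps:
x(M) = 5 (x(M) = -1 + 6 = 5)
H(I, w) = I**2 (H(I, w) = (I + 0)**2 = I**2)
E(h, u) = h + u**2
m(S) = 1/9
(x(-22) - 239)*m(E(1, 2)) = (5 - 239)*(1/9) = -234*1/9 = -26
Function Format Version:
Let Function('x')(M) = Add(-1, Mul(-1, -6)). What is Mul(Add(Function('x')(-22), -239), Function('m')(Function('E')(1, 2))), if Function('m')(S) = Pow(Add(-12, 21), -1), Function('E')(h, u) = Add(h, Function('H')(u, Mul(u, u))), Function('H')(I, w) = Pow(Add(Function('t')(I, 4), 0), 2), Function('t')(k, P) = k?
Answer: -26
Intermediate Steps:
Function('x')(M) = 5 (Function('x')(M) = Add(-1, 6) = 5)
Function('H')(I, w) = Pow(I, 2) (Function('H')(I, w) = Pow(Add(I, 0), 2) = Pow(I, 2))
Function('E')(h, u) = Add(h, Pow(u, 2))
Function('m')(S) = Rational(1, 9) (Function('m')(S) = Pow(9, -1) = Rational(1, 9))
Mul(Add(Function('x')(-22), -239), Function('m')(Function('E')(1, 2))) = Mul(Add(5, -239), Rational(1, 9)) = Mul(-234, Rational(1, 9)) = -26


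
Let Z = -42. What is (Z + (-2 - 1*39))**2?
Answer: 6889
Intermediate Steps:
(Z + (-2 - 1*39))**2 = (-42 + (-2 - 1*39))**2 = (-42 + (-2 - 39))**2 = (-42 - 41)**2 = (-83)**2 = 6889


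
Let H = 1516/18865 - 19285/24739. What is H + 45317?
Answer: 1922652141754/42427385 ≈ 45316.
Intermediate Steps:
H = -29664291/42427385 (H = 1516*(1/18865) - 19285*1/24739 = 1516/18865 - 19285/24739 = -29664291/42427385 ≈ -0.69918)
H + 45317 = -29664291/42427385 + 45317 = 1922652141754/42427385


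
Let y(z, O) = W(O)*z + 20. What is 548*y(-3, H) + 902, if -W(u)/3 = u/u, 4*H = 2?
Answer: 16794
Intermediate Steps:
H = 1/2 (H = (1/4)*2 = 1/2 ≈ 0.50000)
W(u) = -3 (W(u) = -3*u/u = -3*1 = -3)
y(z, O) = 20 - 3*z (y(z, O) = -3*z + 20 = 20 - 3*z)
548*y(-3, H) + 902 = 548*(20 - 3*(-3)) + 902 = 548*(20 + 9) + 902 = 548*29 + 902 = 15892 + 902 = 16794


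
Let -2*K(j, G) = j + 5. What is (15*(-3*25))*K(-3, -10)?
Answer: 1125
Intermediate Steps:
K(j, G) = -5/2 - j/2 (K(j, G) = -(j + 5)/2 = -(5 + j)/2 = -5/2 - j/2)
(15*(-3*25))*K(-3, -10) = (15*(-3*25))*(-5/2 - ½*(-3)) = (15*(-75))*(-5/2 + 3/2) = -1125*(-1) = 1125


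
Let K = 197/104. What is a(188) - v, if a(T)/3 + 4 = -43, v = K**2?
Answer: -1563865/10816 ≈ -144.59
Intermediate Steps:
K = 197/104 (K = 197*(1/104) = 197/104 ≈ 1.8942)
v = 38809/10816 (v = (197/104)**2 = 38809/10816 ≈ 3.5881)
a(T) = -141 (a(T) = -12 + 3*(-43) = -12 - 129 = -141)
a(188) - v = -141 - 1*38809/10816 = -141 - 38809/10816 = -1563865/10816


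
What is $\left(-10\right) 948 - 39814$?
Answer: $-49294$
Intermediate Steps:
$\left(-10\right) 948 - 39814 = -9480 - 39814 = -49294$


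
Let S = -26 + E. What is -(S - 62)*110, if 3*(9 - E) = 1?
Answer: 26180/3 ≈ 8726.7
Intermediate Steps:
E = 26/3 (E = 9 - 1/3*1 = 9 - 1/3 = 26/3 ≈ 8.6667)
S = -52/3 (S = -26 + 26/3 = -52/3 ≈ -17.333)
-(S - 62)*110 = -(-52/3 - 62)*110 = -(-238)*110/3 = -1*(-26180/3) = 26180/3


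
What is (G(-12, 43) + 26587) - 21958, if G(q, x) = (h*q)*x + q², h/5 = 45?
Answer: -111327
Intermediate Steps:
h = 225 (h = 5*45 = 225)
G(q, x) = q² + 225*q*x (G(q, x) = (225*q)*x + q² = 225*q*x + q² = q² + 225*q*x)
(G(-12, 43) + 26587) - 21958 = (-12*(-12 + 225*43) + 26587) - 21958 = (-12*(-12 + 9675) + 26587) - 21958 = (-12*9663 + 26587) - 21958 = (-115956 + 26587) - 21958 = -89369 - 21958 = -111327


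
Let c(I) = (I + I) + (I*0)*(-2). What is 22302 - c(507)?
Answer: 21288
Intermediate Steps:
c(I) = 2*I (c(I) = 2*I + 0*(-2) = 2*I + 0 = 2*I)
22302 - c(507) = 22302 - 2*507 = 22302 - 1*1014 = 22302 - 1014 = 21288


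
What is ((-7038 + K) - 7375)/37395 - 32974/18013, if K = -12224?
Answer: -570958337/224532045 ≈ -2.5429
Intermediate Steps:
((-7038 + K) - 7375)/37395 - 32974/18013 = ((-7038 - 12224) - 7375)/37395 - 32974/18013 = (-19262 - 7375)*(1/37395) - 32974*1/18013 = -26637*1/37395 - 32974/18013 = -8879/12465 - 32974/18013 = -570958337/224532045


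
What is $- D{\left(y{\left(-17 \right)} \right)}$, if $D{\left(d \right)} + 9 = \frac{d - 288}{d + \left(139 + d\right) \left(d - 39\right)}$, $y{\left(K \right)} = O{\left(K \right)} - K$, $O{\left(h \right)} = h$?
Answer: $\frac{16167}{1807} \approx 8.9469$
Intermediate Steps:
$y{\left(K \right)} = 0$ ($y{\left(K \right)} = K - K = 0$)
$D{\left(d \right)} = -9 + \frac{-288 + d}{d + \left(-39 + d\right) \left(139 + d\right)}$ ($D{\left(d \right)} = -9 + \frac{d - 288}{d + \left(139 + d\right) \left(d - 39\right)} = -9 + \frac{-288 + d}{d + \left(139 + d\right) \left(-39 + d\right)} = -9 + \frac{-288 + d}{d + \left(-39 + d\right) \left(139 + d\right)}$)
$- D{\left(y{\left(-17 \right)} \right)} = - \frac{48501 - 0 - 9 \cdot 0^{2}}{-5421 + 0^{2} + 101 \cdot 0} = - \frac{48501 + 0 - 0}{-5421 + 0 + 0} = - \frac{48501 + 0 + 0}{-5421} = - \frac{\left(-1\right) 48501}{5421} = \left(-1\right) \left(- \frac{16167}{1807}\right) = \frac{16167}{1807}$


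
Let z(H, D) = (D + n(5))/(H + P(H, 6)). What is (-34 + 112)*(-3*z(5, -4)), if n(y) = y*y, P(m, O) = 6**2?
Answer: -4914/41 ≈ -119.85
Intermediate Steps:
P(m, O) = 36
n(y) = y**2
z(H, D) = (25 + D)/(36 + H) (z(H, D) = (D + 5**2)/(H + 36) = (D + 25)/(36 + H) = (25 + D)/(36 + H))
(-34 + 112)*(-3*z(5, -4)) = (-34 + 112)*(-3*(25 - 4)/(36 + 5)) = 78*(-3*21/41) = 78*(-63/41) = -4914/41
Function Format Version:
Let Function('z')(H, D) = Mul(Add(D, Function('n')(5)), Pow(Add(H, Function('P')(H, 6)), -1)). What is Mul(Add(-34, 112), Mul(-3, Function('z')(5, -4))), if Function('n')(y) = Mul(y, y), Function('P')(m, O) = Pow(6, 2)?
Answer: Rational(-4914, 41) ≈ -119.85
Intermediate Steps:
Function('P')(m, O) = 36
Function('n')(y) = Pow(y, 2)
Function('z')(H, D) = Mul(Pow(Add(36, H), -1), Add(25, D)) (Function('z')(H, D) = Mul(Add(D, Pow(5, 2)), Pow(Add(H, 36), -1)) = Mul(Add(D, 25), Pow(Add(36, H), -1)) = Mul(Add(25, D), Pow(Add(36, H), -1)) = Mul(Pow(Add(36, H), -1), Add(25, D)))
Mul(Add(-34, 112), Mul(-3, Function('z')(5, -4))) = Mul(Add(-34, 112), Mul(-3, Mul(Pow(Add(36, 5), -1), Add(25, -4)))) = Mul(78, Mul(-3, Mul(Pow(41, -1), 21))) = Mul(78, Mul(-3, Mul(Rational(1, 41), 21))) = Mul(78, Mul(-3, Rational(21, 41))) = Mul(78, Rational(-63, 41)) = Rational(-4914, 41)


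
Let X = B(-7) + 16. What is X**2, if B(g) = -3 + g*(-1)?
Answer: 400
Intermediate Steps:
B(g) = -3 - g
X = 20 (X = (-3 - 1*(-7)) + 16 = (-3 + 7) + 16 = 4 + 16 = 20)
X**2 = 20**2 = 400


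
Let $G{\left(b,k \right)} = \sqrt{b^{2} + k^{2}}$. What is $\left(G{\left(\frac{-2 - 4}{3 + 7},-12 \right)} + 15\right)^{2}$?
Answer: $\frac{9234}{25} + 18 \sqrt{401} \approx 729.81$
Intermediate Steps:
$\left(G{\left(\frac{-2 - 4}{3 + 7},-12 \right)} + 15\right)^{2} = \left(\sqrt{\left(\frac{-2 - 4}{3 + 7}\right)^{2} + \left(-12\right)^{2}} + 15\right)^{2} = \left(\sqrt{\left(- \frac{6}{10}\right)^{2} + 144} + 15\right)^{2} = \left(\sqrt{\left(\left(-6\right) \frac{1}{10}\right)^{2} + 144} + 15\right)^{2} = \left(\sqrt{\left(- \frac{3}{5}\right)^{2} + 144} + 15\right)^{2} = \left(\sqrt{\frac{9}{25} + 144} + 15\right)^{2} = \left(\sqrt{\frac{3609}{25}} + 15\right)^{2} = \left(\frac{3 \sqrt{401}}{5} + 15\right)^{2} = \left(15 + \frac{3 \sqrt{401}}{5}\right)^{2}$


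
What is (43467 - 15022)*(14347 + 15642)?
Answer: 853037105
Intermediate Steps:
(43467 - 15022)*(14347 + 15642) = 28445*29989 = 853037105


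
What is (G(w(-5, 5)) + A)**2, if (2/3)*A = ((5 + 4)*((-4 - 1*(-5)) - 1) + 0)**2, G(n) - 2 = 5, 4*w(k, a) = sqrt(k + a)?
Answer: 49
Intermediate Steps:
w(k, a) = sqrt(a + k)/4 (w(k, a) = sqrt(k + a)/4 = sqrt(a + k)/4)
G(n) = 7 (G(n) = 2 + 5 = 7)
A = 0 (A = 3*((5 + 4)*((-4 - 1*(-5)) - 1) + 0)**2/2 = 3*(9*((-4 + 5) - 1) + 0)**2/2 = 3*(9*(1 - 1) + 0)**2/2 = 3*(9*0 + 0)**2/2 = 3*(0 + 0)**2/2 = (3/2)*0**2 = (3/2)*0 = 0)
(G(w(-5, 5)) + A)**2 = (7 + 0)**2 = 7**2 = 49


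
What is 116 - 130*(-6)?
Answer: 896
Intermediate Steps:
116 - 130*(-6) = 116 + 780 = 896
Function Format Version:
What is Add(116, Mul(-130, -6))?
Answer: 896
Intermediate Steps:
Add(116, Mul(-130, -6)) = Add(116, 780) = 896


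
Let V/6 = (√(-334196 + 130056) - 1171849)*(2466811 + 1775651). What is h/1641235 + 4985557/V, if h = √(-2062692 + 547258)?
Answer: (-29829149113428*√1515434 - 8182470642895*I + 50909544*I*√77340174190)/(41777262723420*(2*√51035 + 1171849*I)) ≈ -1.6714e-7 + 0.00075006*I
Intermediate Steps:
V = -29829149113428 + 50909544*I*√51035 (V = 6*((√(-334196 + 130056) - 1171849)*(2466811 + 1775651)) = 6*((√(-204140) - 1171849)*4242462) = 6*((2*I*√51035 - 1171849)*4242462) = 6*((-1171849 + 2*I*√51035)*4242462) = 6*(-4971524852238 + 8484924*I*√51035) = -29829149113428 + 50909544*I*√51035 ≈ -2.9829e+13 + 1.1501e+10*I)
h = I*√1515434 (h = √(-1515434) = I*√1515434 ≈ 1231.0*I)
h/1641235 + 4985557/V = (I*√1515434)/1641235 + 4985557/(-29829149113428 + 50909544*I*√51035) = (I*√1515434)*(1/1641235) + 4985557/(-29829149113428 + 50909544*I*√51035) = I*√1515434/1641235 + 4985557/(-29829149113428 + 50909544*I*√51035) = 4985557/(-29829149113428 + 50909544*I*√51035) + I*√1515434/1641235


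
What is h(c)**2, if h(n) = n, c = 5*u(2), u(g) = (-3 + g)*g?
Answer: 100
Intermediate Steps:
u(g) = g*(-3 + g)
c = -10 (c = 5*(2*(-3 + 2)) = 5*(2*(-1)) = 5*(-2) = -10)
h(c)**2 = (-10)**2 = 100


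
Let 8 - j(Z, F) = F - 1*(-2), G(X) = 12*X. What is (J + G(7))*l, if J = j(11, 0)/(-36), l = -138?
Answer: -11569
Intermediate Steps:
j(Z, F) = 6 - F (j(Z, F) = 8 - (F - 1*(-2)) = 8 - (F + 2) = 8 - (2 + F) = 8 + (-2 - F) = 6 - F)
J = -⅙ (J = (6 - 1*0)/(-36) = (6 + 0)*(-1/36) = 6*(-1/36) = -⅙ ≈ -0.16667)
(J + G(7))*l = (-⅙ + 12*7)*(-138) = (-⅙ + 84)*(-138) = (503/6)*(-138) = -11569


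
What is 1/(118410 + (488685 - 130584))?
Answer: 1/476511 ≈ 2.0986e-6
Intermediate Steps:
1/(118410 + (488685 - 130584)) = 1/(118410 + 358101) = 1/476511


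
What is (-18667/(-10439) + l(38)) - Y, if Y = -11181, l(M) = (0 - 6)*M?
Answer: 10396094/949 ≈ 10955.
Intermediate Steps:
l(M) = -6*M
(-18667/(-10439) + l(38)) - Y = (-18667/(-10439) - 6*38) - 1*(-11181) = (-18667*(-1/10439) - 228) + 11181 = (1697/949 - 228) + 11181 = -214675/949 + 11181 = 10396094/949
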